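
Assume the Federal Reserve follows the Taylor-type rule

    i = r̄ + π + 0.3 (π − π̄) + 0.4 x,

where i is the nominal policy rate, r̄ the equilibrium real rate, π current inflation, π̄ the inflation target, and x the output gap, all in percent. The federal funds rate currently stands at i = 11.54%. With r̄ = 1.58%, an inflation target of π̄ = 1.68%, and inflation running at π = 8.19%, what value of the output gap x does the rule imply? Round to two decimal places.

-0.46%

0.4 x = 11.54 − 1.58 − 8.19 − 0.3 × (8.19 − 1.68) = -0.183
x = -0.183 / 0.4 = -0.46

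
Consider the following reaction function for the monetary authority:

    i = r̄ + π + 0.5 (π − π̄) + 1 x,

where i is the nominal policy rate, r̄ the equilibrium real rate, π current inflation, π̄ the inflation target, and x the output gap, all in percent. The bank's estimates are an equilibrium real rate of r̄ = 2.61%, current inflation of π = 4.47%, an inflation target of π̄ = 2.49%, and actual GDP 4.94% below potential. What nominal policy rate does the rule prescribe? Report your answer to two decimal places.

Output 4.94% below potential → x = -4.94.
i = 2.61 + 4.47 + 0.5 × (4.47 − 2.49) + 1 × (-4.94)
   = 2.61 + 4.47 + 0.99 − 4.94 = 3.13

3.13%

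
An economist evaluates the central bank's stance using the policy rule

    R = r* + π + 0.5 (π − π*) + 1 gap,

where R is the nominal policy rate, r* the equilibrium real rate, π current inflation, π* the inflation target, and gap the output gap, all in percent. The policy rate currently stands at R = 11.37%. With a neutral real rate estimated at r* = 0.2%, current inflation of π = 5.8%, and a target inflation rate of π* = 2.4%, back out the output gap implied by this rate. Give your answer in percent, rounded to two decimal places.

3.67%

1 gap = 11.37 − 0.2 − 5.8 − 0.5 × (5.8 − 2.4) = 3.67
gap = 3.67 / 1 = 3.67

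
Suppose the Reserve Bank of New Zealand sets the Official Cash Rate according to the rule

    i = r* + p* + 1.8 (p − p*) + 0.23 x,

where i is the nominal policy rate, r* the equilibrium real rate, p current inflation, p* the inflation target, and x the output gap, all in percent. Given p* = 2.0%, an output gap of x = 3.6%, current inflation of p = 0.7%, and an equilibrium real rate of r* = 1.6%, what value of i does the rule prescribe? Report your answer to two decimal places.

i = 1.6 + 2.0 + 1.8 × (0.7 − 2.0) + 0.23 × 3.6
   = 1.6 + 2 − 2.34 + 0.828 = 2.09

2.09%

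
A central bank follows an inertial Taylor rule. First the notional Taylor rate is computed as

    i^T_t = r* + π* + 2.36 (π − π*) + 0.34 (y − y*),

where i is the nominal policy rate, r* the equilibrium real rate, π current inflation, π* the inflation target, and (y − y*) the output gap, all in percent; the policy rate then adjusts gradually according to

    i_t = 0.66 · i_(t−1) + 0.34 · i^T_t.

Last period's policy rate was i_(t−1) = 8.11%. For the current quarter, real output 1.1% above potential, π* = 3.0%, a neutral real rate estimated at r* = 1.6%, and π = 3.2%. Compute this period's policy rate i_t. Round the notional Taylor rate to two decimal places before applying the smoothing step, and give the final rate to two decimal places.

Output 1.1% above potential → (y − y*) = 1.1.
i^T_t = 1.6 + 3.0 + 2.36 × (3.2 − 3.0) + 0.34 × 1.1
   = 1.6 + 3 + 0.472 + 0.374 = 5.45
i_t = 0.66 × 8.11 + 0.34 × 5.45 = 5.3526 + 1.853 = 7.21

7.21%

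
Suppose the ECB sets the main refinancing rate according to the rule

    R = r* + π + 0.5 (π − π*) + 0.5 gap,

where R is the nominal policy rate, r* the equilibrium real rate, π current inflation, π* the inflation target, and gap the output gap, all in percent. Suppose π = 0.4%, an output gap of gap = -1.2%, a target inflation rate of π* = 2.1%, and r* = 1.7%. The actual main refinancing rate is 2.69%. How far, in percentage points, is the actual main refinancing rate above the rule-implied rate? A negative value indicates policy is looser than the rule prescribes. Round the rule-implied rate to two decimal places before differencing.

2.04 pp

R = 1.7 + 0.4 + 0.5 × (0.4 − 2.1) + 0.5 × (-1.2)
   = 1.7 + 0.4 − 0.85 − 0.6 = 0.65
Deviation = 2.69 − 0.65 = 2.04 pp.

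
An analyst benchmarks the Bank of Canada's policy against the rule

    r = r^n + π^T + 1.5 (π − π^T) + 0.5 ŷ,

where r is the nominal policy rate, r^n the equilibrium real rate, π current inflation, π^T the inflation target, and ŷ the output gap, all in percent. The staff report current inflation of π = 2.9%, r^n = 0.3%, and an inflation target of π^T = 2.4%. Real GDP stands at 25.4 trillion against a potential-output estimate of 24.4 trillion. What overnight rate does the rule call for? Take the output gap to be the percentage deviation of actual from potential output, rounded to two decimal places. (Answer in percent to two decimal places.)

5.50%

Output gap = 100 × (25.4 − 24.4) / 24.4 = 4.10%.
r = 0.30 + 2.40 + 1.5 × (2.90 − 2.40) + 0.5 × 4.10
   = 0.30 + 2.4 + 0.75 + 2.05 = 5.50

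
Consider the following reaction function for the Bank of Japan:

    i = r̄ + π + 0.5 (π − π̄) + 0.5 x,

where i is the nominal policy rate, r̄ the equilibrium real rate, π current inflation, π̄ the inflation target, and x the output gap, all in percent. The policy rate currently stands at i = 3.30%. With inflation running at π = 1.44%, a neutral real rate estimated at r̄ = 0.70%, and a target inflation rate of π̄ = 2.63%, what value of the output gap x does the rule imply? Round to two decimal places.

3.51%

0.5 x = 3.30 − 0.70 − 1.44 − 0.5 × (1.44 − 2.63) = 1.755
x = 1.755 / 0.5 = 3.51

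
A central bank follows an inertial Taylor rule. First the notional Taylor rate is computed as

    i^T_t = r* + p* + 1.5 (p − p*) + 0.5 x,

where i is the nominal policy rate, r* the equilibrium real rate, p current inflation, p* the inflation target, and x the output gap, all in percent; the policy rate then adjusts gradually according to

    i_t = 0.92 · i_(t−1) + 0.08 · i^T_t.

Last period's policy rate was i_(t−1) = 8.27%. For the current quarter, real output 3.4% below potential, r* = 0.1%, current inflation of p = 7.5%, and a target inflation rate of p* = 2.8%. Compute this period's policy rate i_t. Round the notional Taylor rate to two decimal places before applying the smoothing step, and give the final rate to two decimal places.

8.27%

Output 3.4% below potential → x = -3.4.
i^T_t = 0.1 + 2.8 + 1.5 × (7.5 − 2.8) + 0.5 × (-3.4)
   = 0.1 + 2.8 + 7.05 − 1.7 = 8.25
i_t = 0.92 × 8.27 + 0.08 × 8.25 = 7.6084 + 0.66 = 8.27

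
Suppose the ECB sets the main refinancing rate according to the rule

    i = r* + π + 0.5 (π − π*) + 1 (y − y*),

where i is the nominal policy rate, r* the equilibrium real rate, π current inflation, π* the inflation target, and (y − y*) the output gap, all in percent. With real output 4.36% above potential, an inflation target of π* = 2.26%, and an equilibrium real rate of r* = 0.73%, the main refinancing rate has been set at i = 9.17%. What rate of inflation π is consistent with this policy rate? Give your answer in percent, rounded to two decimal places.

3.47%

Output 4.36% above potential → (y − y*) = 4.36.
Collecting π: i = r* + (1 + 0.5) π − 0.5 π* + 1 (y − y*)
1.5 π = 9.17 − 0.73 + 0.5 × 2.26 − 1 × 4.36 = 5.21
π = 5.21 / 1.5 = 3.47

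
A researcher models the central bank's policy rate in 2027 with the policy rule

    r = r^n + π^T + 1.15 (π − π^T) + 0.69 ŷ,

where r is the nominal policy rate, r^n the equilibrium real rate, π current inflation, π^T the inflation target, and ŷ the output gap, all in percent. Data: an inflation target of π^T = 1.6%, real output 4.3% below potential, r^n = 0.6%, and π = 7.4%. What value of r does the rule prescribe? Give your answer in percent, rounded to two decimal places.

5.90%

Output 4.3% below potential → ŷ = -4.3.
r = 0.6 + 1.6 + 1.15 × (7.4 − 1.6) + 0.69 × (-4.3)
   = 0.6 + 1.6 + 6.67 − 2.967 = 5.90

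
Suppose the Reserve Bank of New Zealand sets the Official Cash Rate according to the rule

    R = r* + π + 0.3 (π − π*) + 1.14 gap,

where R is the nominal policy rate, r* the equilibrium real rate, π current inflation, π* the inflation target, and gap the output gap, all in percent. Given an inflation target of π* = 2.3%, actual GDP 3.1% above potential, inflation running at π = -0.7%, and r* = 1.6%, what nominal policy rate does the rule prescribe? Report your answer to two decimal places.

Output 3.1% above potential → gap = 3.1.
R = 1.6 + (-0.7) + 0.3 × (-0.7 − 2.3) + 1.14 × 3.1
   = 1.6 − 0.7 − 0.9 + 3.534 = 3.53

3.53%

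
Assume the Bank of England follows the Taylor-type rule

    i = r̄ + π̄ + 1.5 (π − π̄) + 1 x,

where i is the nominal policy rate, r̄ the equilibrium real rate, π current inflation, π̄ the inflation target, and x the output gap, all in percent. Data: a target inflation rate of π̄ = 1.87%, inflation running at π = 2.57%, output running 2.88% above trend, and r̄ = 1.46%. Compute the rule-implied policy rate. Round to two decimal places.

7.26%

Output 2.88% above potential → x = 2.88.
i = 1.46 + 1.87 + 1.5 × (2.57 − 1.87) + 1 × 2.88
   = 1.46 + 1.87 + 1.05 + 2.88 = 7.26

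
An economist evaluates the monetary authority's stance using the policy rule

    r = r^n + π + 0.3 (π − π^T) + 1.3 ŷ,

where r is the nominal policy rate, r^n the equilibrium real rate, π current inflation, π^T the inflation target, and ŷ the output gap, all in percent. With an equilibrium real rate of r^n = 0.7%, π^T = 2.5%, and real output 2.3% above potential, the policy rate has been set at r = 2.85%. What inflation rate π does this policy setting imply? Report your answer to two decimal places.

-0.07%

Output 2.3% above potential → ŷ = 2.3.
Collecting π: r = r^n + (1 + 0.3) π − 0.3 π^T + 1.3 ŷ
1.3 π = 2.85 − 0.7 + 0.3 × 2.5 − 1.3 × 2.3 = -0.09
π = -0.09 / 1.3 = -0.07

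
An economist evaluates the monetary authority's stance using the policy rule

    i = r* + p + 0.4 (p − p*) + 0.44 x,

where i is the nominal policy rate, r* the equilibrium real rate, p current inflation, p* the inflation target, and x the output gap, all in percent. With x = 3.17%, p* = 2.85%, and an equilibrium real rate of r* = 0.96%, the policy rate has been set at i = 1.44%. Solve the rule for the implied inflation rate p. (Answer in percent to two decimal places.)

Collecting p: i = r* + (1 + 0.4) p − 0.4 p* + 0.44 x
1.4 p = 1.44 − 0.96 + 0.4 × 2.85 − 0.44 × 3.17 = 0.2252
p = 0.2252 / 1.4 = 0.16

0.16%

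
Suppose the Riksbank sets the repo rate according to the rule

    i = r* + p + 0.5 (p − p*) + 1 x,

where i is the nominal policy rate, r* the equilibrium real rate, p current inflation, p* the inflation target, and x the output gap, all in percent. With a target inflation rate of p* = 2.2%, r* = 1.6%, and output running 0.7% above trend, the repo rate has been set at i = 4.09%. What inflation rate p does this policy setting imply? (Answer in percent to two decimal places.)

1.93%

Output 0.7% above potential → x = 0.7.
Collecting p: i = r* + (1 + 0.5) p − 0.5 p* + 1 x
1.5 p = 4.09 − 1.6 + 0.5 × 2.2 − 1 × 0.7 = 2.89
p = 2.89 / 1.5 = 1.93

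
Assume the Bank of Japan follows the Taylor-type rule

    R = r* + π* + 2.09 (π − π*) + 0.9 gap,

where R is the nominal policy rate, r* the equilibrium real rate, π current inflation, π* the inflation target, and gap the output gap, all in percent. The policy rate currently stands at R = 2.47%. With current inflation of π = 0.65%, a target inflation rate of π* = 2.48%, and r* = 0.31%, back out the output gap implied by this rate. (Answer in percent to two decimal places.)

0.9 gap = 2.47 − 0.31 − 2.48 − 2.09 × (0.65 − 2.48) = 3.5047
gap = 3.5047 / 0.9 = 3.89

3.89%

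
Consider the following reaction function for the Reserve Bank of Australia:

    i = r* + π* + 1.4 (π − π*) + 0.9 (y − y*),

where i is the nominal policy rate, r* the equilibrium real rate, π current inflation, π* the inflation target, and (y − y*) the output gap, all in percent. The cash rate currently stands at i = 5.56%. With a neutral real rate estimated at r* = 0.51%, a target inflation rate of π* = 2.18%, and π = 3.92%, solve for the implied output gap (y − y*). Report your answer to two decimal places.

0.9 (y − y*) = 5.56 − 0.51 − 2.18 − 1.4 × (3.92 − 2.18) = 0.434
(y − y*) = 0.434 / 0.9 = 0.48

0.48%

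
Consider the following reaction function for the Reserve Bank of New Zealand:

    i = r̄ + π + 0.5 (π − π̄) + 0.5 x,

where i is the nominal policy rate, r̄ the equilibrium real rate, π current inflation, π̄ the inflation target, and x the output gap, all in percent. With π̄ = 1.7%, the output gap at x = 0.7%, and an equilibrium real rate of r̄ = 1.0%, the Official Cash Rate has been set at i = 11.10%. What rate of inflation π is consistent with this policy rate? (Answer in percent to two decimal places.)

Collecting π: i = r̄ + (1 + 0.5) π − 0.5 π̄ + 0.5 x
1.5 π = 11.10 − 1.0 + 0.5 × 1.7 − 0.5 × 0.7 = 10.6
π = 10.6 / 1.5 = 7.07

7.07%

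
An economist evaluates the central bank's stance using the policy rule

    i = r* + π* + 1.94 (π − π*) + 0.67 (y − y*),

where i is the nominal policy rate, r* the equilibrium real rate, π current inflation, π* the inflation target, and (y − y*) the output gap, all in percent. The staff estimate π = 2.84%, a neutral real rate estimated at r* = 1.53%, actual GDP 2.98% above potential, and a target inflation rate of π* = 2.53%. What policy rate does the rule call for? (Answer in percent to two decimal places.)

6.66%

Output 2.98% above potential → (y − y*) = 2.98.
i = 1.53 + 2.53 + 1.94 × (2.84 − 2.53) + 0.67 × 2.98
   = 1.53 + 2.53 + 0.6014 + 1.9966 = 6.66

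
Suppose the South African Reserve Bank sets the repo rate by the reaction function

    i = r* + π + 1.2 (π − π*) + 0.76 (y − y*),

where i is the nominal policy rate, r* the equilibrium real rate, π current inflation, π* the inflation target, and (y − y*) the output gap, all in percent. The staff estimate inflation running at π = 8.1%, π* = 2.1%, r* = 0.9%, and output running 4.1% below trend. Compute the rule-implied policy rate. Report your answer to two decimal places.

Output 4.1% below potential → (y − y*) = -4.1.
i = 0.9 + 8.1 + 1.2 × (8.1 − 2.1) + 0.76 × (-4.1)
   = 0.9 + 8.1 + 7.2 − 3.116 = 13.08

13.08%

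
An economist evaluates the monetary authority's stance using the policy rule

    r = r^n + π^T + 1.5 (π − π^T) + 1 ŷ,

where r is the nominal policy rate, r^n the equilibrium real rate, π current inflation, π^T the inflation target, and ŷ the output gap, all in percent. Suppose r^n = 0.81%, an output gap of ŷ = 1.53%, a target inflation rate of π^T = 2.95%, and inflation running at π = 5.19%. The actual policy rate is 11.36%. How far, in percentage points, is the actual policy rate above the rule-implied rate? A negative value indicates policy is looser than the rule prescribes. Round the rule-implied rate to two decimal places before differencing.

2.71 pp

r = 0.81 + 2.95 + 1.5 × (5.19 − 2.95) + 1 × 1.53
   = 0.81 + 2.95 + 3.36 + 1.53 = 8.65
Deviation = 11.36 − 8.65 = 2.71 pp.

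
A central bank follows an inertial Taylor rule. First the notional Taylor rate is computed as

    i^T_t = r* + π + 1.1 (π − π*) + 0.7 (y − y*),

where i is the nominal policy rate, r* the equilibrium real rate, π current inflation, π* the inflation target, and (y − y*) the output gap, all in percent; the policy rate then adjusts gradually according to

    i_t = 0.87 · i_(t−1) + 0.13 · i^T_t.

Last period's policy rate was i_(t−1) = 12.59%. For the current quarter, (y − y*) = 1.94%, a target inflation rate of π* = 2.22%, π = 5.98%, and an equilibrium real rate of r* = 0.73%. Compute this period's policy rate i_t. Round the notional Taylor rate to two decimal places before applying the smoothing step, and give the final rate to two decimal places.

i^T_t = 0.73 + 5.98 + 1.1 × (5.98 − 2.22) + 0.7 × 1.94
   = 0.73 + 5.98 + 4.136 + 1.358 = 12.20
i_t = 0.87 × 12.59 + 0.13 × 12.20 = 10.9533 + 1.586 = 12.54

12.54%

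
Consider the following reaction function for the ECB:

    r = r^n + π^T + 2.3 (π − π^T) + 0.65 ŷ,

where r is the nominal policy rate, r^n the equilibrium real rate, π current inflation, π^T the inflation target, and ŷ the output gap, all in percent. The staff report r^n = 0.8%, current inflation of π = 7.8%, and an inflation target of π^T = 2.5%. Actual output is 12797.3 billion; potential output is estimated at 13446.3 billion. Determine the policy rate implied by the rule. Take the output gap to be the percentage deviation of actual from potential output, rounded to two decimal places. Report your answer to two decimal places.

Output gap = 100 × (12797.3 − 13446.3) / 13446.3 = -4.83%.
r = 0.80 + 2.50 + 2.3 × (7.80 − 2.50) + 0.65 × (-4.83)
   = 0.80 + 2.5 + 12.19 − 3.1395 = 12.35

12.35%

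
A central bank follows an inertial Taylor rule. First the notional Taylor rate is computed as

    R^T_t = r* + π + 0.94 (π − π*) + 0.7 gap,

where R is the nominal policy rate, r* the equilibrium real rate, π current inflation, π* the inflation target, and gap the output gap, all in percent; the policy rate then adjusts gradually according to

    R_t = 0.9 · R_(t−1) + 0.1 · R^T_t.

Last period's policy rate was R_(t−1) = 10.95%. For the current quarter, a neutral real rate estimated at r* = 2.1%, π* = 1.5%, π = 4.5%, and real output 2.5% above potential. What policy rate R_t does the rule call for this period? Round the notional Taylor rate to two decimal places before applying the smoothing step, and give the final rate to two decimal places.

10.97%

Output 2.5% above potential → gap = 2.5.
R^T_t = 2.1 + 4.5 + 0.94 × (4.5 − 1.5) + 0.7 × 2.5
   = 2.1 + 4.5 + 2.82 + 1.75 = 11.17
R_t = 0.9 × 10.95 + 0.1 × 11.17 = 9.855 + 1.117 = 10.97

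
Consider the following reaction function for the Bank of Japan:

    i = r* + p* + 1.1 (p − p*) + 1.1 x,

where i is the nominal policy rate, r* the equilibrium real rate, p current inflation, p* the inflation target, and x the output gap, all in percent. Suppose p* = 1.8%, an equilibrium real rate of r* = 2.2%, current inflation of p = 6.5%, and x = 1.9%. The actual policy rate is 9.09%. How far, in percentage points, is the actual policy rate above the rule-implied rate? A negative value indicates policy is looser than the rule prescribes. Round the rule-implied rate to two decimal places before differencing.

-2.17 pp

i = 2.2 + 1.8 + 1.1 × (6.5 − 1.8) + 1.1 × 1.9
   = 2.2 + 1.8 + 5.17 + 2.09 = 11.26
Deviation = 9.09 − 11.26 = -2.17 pp.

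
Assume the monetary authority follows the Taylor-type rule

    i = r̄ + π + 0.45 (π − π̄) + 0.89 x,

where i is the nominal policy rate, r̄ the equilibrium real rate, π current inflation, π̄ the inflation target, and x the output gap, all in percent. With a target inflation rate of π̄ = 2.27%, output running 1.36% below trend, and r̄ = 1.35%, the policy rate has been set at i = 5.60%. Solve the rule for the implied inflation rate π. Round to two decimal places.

Output 1.36% below potential → x = -1.36.
Collecting π: i = r̄ + (1 + 0.45) π − 0.45 π̄ + 0.89 x
1.45 π = 5.60 − 1.35 + 0.45 × 2.27 − 0.89 × (-1.36) = 6.4819
π = 6.4819 / 1.45 = 4.47

4.47%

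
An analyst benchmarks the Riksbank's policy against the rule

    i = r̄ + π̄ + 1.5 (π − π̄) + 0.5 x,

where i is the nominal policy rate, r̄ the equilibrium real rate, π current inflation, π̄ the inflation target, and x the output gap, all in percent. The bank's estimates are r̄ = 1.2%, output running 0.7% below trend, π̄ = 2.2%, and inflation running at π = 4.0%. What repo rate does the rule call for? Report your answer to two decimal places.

Output 0.7% below potential → x = -0.7.
i = 1.2 + 2.2 + 1.5 × (4.0 − 2.2) + 0.5 × (-0.7)
   = 1.2 + 2.2 + 2.7 − 0.35 = 5.75

5.75%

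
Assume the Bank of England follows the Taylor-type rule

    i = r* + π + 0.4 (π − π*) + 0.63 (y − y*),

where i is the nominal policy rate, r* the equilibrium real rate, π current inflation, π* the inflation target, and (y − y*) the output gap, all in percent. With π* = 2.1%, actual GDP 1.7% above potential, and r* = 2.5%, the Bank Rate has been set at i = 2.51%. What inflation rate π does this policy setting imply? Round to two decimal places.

Output 1.7% above potential → (y − y*) = 1.7.
Collecting π: i = r* + (1 + 0.4) π − 0.4 π* + 0.63 (y − y*)
1.4 π = 2.51 − 2.5 + 0.4 × 2.1 − 0.63 × 1.7 = -0.221
π = -0.221 / 1.4 = -0.16

-0.16%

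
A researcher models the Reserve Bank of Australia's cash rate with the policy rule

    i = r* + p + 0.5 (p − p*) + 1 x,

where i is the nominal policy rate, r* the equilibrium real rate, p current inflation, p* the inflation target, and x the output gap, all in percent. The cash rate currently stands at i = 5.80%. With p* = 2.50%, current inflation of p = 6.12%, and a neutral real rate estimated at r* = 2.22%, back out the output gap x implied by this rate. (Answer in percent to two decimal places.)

1 x = 5.80 − 2.22 − 6.12 − 0.5 × (6.12 − 2.50) = -4.35
x = -4.35 / 1 = -4.35

-4.35%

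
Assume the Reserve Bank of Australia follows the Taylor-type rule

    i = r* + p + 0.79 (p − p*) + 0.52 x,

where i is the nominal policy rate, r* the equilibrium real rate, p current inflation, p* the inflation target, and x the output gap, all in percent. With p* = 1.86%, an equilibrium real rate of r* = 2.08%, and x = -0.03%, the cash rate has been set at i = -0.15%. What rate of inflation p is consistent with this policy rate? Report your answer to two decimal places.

Collecting p: i = r* + (1 + 0.79) p − 0.79 p* + 0.52 x
1.79 p = -0.15 − 2.08 + 0.79 × 1.86 − 0.52 × (-0.03) = -0.745
p = -0.745 / 1.79 = -0.42

-0.42%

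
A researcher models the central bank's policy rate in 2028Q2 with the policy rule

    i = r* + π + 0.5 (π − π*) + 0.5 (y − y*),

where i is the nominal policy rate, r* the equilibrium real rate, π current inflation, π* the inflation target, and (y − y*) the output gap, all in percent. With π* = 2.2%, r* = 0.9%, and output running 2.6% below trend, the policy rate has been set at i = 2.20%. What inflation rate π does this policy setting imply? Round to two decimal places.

Output 2.6% below potential → (y − y*) = -2.6.
Collecting π: i = r* + (1 + 0.5) π − 0.5 π* + 0.5 (y − y*)
1.5 π = 2.20 − 0.9 + 0.5 × 2.2 − 0.5 × (-2.6) = 3.7
π = 3.7 / 1.5 = 2.47

2.47%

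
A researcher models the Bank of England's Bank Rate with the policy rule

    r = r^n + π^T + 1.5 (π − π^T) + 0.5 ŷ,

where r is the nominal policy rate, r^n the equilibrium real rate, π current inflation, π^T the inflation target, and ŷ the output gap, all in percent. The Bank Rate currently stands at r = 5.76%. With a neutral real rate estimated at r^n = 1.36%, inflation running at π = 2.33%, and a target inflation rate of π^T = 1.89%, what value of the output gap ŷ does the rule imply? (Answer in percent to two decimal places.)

3.70%

0.5 ŷ = 5.76 − 1.36 − 1.89 − 1.5 × (2.33 − 1.89) = 1.85
ŷ = 1.85 / 0.5 = 3.70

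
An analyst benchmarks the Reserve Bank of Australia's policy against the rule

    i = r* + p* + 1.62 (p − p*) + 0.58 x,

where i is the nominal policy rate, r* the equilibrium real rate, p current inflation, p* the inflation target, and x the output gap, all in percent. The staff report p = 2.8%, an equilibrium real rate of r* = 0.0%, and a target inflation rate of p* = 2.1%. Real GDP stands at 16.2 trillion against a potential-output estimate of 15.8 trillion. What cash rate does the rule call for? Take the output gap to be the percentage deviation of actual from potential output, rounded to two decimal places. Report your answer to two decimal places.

4.70%

Output gap = 100 × (16.2 − 15.8) / 15.8 = 2.53%.
i = 0.00 + 2.10 + 1.62 × (2.80 − 2.10) + 0.58 × 2.53
   = 0.00 + 2.1 + 1.134 + 1.4674 = 4.70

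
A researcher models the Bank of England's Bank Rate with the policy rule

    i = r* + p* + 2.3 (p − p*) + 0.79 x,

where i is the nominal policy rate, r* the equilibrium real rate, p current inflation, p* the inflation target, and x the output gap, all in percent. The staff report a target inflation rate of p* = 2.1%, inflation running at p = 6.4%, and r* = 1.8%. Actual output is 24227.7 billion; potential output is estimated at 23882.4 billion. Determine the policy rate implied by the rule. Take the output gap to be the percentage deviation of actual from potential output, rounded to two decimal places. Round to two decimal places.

14.94%

Output gap = 100 × (24227.7 − 23882.4) / 23882.4 = 1.45%.
i = 1.80 + 2.10 + 2.3 × (6.40 − 2.10) + 0.79 × 1.45
   = 1.80 + 2.1 + 9.89 + 1.1455 = 14.94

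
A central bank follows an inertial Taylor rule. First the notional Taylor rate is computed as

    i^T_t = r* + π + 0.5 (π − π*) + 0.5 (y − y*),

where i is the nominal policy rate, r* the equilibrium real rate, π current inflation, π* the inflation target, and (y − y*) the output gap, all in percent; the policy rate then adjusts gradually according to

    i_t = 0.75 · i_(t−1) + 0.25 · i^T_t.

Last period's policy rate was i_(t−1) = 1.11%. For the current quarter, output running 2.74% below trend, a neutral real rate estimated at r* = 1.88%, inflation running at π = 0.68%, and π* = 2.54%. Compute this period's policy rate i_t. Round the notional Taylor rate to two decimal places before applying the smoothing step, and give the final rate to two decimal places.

Output 2.74% below potential → (y − y*) = -2.74.
i^T_t = 1.88 + 0.68 + 0.5 × (0.68 − 2.54) + 0.5 × (-2.74)
   = 1.88 + 0.68 − 0.93 − 1.37 = 0.26
i_t = 0.75 × 1.11 + 0.25 × 0.26 = 0.8325 + 0.065 = 0.90

0.90%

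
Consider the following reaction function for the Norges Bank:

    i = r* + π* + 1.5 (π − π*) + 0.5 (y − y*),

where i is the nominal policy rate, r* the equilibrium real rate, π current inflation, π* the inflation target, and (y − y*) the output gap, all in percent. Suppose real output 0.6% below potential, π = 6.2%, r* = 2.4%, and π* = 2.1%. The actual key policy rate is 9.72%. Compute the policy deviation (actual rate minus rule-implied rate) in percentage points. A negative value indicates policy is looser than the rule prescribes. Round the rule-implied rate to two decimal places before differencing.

-0.63 pp

Output 0.6% below potential → (y − y*) = -0.6.
i = 2.4 + 2.1 + 1.5 × (6.2 − 2.1) + 0.5 × (-0.6)
   = 2.4 + 2.1 + 6.15 − 0.3 = 10.35
Deviation = 9.72 − 10.35 = -0.63 pp.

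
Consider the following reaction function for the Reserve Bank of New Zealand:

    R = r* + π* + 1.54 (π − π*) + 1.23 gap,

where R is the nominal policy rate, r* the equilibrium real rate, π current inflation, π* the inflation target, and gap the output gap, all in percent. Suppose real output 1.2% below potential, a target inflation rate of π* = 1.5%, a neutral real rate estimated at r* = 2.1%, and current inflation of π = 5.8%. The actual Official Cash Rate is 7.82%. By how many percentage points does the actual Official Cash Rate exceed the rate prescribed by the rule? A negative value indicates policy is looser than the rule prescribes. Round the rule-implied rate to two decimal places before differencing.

-0.93 pp

Output 1.2% below potential → gap = -1.2.
R = 2.1 + 1.5 + 1.54 × (5.8 − 1.5) + 1.23 × (-1.2)
   = 2.1 + 1.5 + 6.622 − 1.476 = 8.75
Deviation = 7.82 − 8.75 = -0.93 pp.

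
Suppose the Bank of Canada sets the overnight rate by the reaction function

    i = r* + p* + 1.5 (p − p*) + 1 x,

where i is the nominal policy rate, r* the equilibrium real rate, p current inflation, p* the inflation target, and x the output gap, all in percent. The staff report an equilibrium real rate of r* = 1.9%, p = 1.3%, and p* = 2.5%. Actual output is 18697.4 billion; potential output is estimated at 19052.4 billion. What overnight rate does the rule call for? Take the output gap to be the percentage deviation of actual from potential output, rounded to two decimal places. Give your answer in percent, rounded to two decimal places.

0.74%

Output gap = 100 × (18697.4 − 19052.4) / 19052.4 = -1.86%.
i = 1.90 + 2.50 + 1.5 × (1.30 − 2.50) + 1 × (-1.86)
   = 1.90 + 2.5 − 1.8 − 1.86 = 0.74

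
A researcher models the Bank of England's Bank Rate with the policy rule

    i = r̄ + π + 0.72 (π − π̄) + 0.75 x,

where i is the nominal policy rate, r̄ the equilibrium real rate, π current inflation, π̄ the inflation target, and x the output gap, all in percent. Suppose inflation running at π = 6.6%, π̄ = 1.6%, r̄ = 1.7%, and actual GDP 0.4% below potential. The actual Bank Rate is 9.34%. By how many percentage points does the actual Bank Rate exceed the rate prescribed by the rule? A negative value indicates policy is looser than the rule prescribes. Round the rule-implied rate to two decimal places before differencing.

Output 0.4% below potential → x = -0.4.
i = 1.7 + 6.6 + 0.72 × (6.6 − 1.6) + 0.75 × (-0.4)
   = 1.7 + 6.6 + 3.6 − 0.3 = 11.60
Deviation = 9.34 − 11.60 = -2.26 pp.

-2.26 pp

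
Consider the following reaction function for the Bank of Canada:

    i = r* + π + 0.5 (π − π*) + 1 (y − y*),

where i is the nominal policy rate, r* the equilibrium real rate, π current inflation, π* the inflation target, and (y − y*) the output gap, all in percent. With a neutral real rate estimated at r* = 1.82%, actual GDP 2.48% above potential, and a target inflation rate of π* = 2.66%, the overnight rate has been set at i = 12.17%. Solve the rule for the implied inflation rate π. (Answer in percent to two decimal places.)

6.13%

Output 2.48% above potential → (y − y*) = 2.48.
Collecting π: i = r* + (1 + 0.5) π − 0.5 π* + 1 (y − y*)
1.5 π = 12.17 − 1.82 + 0.5 × 2.66 − 1 × 2.48 = 9.2
π = 9.2 / 1.5 = 6.13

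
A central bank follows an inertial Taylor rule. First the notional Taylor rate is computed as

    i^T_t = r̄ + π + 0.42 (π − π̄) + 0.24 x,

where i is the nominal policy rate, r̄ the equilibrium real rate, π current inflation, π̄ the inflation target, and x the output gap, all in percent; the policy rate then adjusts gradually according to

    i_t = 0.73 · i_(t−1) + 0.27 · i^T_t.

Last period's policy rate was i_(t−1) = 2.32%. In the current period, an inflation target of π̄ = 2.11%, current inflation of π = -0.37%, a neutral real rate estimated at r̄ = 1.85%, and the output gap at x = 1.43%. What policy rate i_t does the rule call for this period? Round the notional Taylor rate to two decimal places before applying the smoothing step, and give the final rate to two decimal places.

1.90%

i^T_t = 1.85 + (-0.37) + 0.42 × (-0.37 − 2.11) + 0.24 × 1.43
   = 1.85 − 0.37 − 1.0416 + 0.3432 = 0.78
i_t = 0.73 × 2.32 + 0.27 × 0.78 = 1.6936 + 0.2106 = 1.90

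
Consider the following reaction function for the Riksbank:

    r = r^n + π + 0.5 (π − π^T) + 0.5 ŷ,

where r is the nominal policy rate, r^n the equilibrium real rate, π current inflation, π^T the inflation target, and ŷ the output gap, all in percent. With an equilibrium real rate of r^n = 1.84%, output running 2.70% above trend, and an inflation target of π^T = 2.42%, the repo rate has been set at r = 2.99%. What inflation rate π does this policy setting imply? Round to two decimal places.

0.67%

Output 2.70% above potential → ŷ = 2.70.
Collecting π: r = r^n + (1 + 0.5) π − 0.5 π^T + 0.5 ŷ
1.5 π = 2.99 − 1.84 + 0.5 × 2.42 − 0.5 × 2.70 = 1.01
π = 1.01 / 1.5 = 0.67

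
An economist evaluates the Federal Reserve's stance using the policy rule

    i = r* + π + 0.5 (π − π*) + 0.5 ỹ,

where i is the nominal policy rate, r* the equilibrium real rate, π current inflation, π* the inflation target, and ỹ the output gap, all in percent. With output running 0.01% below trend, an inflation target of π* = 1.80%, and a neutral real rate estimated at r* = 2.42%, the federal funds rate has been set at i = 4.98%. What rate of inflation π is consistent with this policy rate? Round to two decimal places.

2.31%

Output 0.01% below potential → ỹ = -0.01.
Collecting π: i = r* + (1 + 0.5) π − 0.5 π* + 0.5 ỹ
1.5 π = 4.98 − 2.42 + 0.5 × 1.80 − 0.5 × (-0.01) = 3.465
π = 3.465 / 1.5 = 2.31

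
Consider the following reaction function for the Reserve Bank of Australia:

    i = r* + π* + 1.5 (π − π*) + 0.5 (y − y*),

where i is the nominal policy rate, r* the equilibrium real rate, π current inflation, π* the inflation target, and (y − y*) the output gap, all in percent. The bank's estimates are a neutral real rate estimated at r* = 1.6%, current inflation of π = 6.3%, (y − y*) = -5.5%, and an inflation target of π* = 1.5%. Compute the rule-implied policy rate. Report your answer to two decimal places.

i = 1.6 + 1.5 + 1.5 × (6.3 − 1.5) + 0.5 × (-5.5)
   = 1.6 + 1.5 + 7.2 − 2.75 = 7.55

7.55%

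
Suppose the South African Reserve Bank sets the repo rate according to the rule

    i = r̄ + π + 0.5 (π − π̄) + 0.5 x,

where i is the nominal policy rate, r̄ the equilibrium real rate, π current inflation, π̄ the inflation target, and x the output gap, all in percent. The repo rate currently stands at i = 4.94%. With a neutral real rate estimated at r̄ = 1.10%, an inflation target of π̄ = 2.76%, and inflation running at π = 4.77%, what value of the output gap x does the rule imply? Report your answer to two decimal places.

-3.87%

0.5 x = 4.94 − 1.10 − 4.77 − 0.5 × (4.77 − 2.76) = -1.935
x = -1.935 / 0.5 = -3.87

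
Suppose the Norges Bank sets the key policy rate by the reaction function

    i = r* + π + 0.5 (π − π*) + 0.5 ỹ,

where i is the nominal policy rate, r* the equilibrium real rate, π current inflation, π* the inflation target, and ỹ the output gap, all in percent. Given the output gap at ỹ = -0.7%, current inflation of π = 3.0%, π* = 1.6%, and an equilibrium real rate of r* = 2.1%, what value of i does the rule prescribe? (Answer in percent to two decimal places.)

5.45%

i = 2.1 + 3.0 + 0.5 × (3.0 − 1.6) + 0.5 × (-0.7)
   = 2.1 + 3 + 0.7 − 0.35 = 5.45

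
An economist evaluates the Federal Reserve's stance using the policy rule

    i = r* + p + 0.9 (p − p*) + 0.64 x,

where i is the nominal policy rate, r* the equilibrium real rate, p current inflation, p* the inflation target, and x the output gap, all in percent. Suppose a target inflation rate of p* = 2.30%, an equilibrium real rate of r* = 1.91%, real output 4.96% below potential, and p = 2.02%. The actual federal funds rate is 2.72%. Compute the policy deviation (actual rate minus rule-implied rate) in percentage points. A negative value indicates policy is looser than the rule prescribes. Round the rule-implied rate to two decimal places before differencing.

Output 4.96% below potential → x = -4.96.
i = 1.91 + 2.02 + 0.9 × (2.02 − 2.30) + 0.64 × (-4.96)
   = 1.91 + 2.02 − 0.252 − 3.1744 = 0.50
Deviation = 2.72 − 0.50 = 2.22 pp.

2.22 pp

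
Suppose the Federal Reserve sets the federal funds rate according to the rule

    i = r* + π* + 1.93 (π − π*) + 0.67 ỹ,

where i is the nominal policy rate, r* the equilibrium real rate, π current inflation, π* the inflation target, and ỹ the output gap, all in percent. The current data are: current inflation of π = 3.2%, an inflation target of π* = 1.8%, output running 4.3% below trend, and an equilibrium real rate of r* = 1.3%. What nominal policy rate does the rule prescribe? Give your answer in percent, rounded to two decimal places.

2.92%

Output 4.3% below potential → ỹ = -4.3.
i = 1.3 + 1.8 + 1.93 × (3.2 − 1.8) + 0.67 × (-4.3)
   = 1.3 + 1.8 + 2.702 − 2.881 = 2.92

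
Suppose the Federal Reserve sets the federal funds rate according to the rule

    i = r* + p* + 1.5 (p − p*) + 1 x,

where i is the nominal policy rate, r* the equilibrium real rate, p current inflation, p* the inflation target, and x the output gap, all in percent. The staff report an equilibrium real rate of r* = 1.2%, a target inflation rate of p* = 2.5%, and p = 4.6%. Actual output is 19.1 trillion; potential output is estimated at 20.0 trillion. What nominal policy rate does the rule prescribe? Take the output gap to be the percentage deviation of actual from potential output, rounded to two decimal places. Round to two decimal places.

2.35%

Output gap = 100 × (19.1 − 20.0) / 20.0 = -4.50%.
i = 1.20 + 2.50 + 1.5 × (4.60 − 2.50) + 1 × (-4.50)
   = 1.20 + 2.5 + 3.15 − 4.5 = 2.35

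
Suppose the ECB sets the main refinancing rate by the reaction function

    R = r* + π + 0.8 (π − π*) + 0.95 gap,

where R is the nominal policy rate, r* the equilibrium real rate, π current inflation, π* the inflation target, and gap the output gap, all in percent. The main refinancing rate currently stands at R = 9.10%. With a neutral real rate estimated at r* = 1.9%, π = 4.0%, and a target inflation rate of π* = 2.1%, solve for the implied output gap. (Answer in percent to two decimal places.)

1.77%

0.95 gap = 9.10 − 1.9 − 4.0 − 0.8 × (4.0 − 2.1) = 1.68
gap = 1.68 / 0.95 = 1.77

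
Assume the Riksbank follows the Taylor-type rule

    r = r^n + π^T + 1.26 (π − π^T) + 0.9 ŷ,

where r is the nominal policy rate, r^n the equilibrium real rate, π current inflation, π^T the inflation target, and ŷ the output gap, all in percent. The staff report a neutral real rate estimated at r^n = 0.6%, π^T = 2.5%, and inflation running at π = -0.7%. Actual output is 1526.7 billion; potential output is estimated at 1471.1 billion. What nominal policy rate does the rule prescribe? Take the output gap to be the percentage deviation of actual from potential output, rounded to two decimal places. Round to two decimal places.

Output gap = 100 × (1526.7 − 1471.1) / 1471.1 = 3.78%.
r = 0.60 + 2.50 + 1.26 × (-0.70 − 2.50) + 0.9 × 3.78
   = 0.60 + 2.5 − 4.032 + 3.402 = 2.47

2.47%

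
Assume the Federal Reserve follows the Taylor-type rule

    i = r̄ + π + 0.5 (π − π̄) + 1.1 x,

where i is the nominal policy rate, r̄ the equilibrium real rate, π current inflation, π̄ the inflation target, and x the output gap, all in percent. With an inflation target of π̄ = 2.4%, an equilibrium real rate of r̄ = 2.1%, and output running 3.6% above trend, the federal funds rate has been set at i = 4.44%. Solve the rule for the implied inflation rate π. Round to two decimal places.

-0.28%

Output 3.6% above potential → x = 3.6.
Collecting π: i = r̄ + (1 + 0.5) π − 0.5 π̄ + 1.1 x
1.5 π = 4.44 − 2.1 + 0.5 × 2.4 − 1.1 × 3.6 = -0.42
π = -0.42 / 1.5 = -0.28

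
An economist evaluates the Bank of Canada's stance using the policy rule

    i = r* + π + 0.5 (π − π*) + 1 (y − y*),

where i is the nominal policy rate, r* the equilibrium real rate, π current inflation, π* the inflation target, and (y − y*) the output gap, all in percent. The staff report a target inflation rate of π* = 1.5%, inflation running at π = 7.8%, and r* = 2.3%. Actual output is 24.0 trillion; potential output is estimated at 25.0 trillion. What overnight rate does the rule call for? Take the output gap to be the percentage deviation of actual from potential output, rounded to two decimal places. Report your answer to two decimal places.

Output gap = 100 × (24.0 − 25.0) / 25.0 = -4.00%.
i = 2.30 + 7.80 + 0.5 × (7.80 − 1.50) + 1 × (-4.00)
   = 2.30 + 7.8 + 3.15 − 4 = 9.25

9.25%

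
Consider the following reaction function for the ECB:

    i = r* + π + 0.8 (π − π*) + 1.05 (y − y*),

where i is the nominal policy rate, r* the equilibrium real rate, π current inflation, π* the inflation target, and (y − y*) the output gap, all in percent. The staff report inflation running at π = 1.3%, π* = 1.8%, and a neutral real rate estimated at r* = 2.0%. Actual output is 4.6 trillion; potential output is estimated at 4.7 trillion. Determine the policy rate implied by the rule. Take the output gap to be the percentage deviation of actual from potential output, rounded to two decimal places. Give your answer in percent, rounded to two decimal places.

Output gap = 100 × (4.6 − 4.7) / 4.7 = -2.13%.
i = 2.00 + 1.30 + 0.8 × (1.30 − 1.80) + 1.05 × (-2.13)
   = 2.00 + 1.3 − 0.4 − 2.2365 = 0.66

0.66%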